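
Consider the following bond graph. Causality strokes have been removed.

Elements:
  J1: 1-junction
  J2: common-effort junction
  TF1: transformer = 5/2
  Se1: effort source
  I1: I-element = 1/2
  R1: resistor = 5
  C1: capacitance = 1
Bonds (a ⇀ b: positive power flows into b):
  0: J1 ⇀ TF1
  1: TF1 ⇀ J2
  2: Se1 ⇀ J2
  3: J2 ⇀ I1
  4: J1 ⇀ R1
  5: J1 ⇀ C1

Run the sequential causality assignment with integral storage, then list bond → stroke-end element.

β2 →J2  (source Se1 imposes e)
β1 →TF1  (0-jn J2 has e-setter on 2)
β3 →I1  (J2 effort already set via bond 2)
β0 →J1  (TF1: transformer flips bond 1)
β5 →J1  (C1: C, integral causality)
β4 →R1  (J1: last free bond brings flow in)

β0 →J1
β1 →TF1
β2 →J2
β3 →I1
β4 →R1
β5 →J1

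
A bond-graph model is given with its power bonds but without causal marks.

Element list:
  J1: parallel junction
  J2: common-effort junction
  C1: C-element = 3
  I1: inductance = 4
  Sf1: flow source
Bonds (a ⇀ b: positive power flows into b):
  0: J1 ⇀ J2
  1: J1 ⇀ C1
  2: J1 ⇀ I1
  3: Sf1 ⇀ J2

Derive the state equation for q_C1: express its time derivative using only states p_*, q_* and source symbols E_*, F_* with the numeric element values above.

b3 →Sf1  (Sf1: flow source, stroke at near end)
b0 →J2  (only one effort-in slot at J2)
b1 →J1  (C1 outputs effort q/C1)
b2 →I1  (J1: bond 1 brought effort, rest push out)

dq_C1/dt = F_Sf1 - p_I1/4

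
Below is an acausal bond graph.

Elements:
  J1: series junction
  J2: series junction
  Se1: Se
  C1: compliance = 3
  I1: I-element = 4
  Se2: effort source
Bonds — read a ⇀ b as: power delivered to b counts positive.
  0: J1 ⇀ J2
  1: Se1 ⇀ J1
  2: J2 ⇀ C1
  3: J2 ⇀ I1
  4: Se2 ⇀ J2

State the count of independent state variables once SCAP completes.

2  (C1, I1 all integral)

bond 1 stroke at J1  (Se1: effort source, stroke at far end)
bond 4 stroke at J2  (Se2: effort source, stroke at far end)
bond 0 stroke at J2  (J1 needs exactly one f-in)
bond 2 stroke at J2  (prefer integral on C1)
bond 3 stroke at I1  (J2 needs exactly one f-in)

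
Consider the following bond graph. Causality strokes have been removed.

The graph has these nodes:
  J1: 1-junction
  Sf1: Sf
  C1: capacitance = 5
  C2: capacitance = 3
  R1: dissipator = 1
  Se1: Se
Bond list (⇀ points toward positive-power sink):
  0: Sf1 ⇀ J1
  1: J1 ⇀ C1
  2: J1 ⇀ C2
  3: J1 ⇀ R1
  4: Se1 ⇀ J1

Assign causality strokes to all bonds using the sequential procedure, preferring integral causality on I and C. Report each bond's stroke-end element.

#0 →Sf1
#1 →J1
#2 →J1
#3 →J1
#4 →J1

bond 0 stroke at Sf1  (Sf1 fixes flow; stroke at Sf1)
bond 4 stroke at J1  (Se1: effort source, stroke at far end)
bond 1 stroke at J1  (J1 flow already set via bond 0)
bond 2 stroke at J1  (common-f at J1 fixed by 0)
bond 3 stroke at J1  (common-f at J1 fixed by 0)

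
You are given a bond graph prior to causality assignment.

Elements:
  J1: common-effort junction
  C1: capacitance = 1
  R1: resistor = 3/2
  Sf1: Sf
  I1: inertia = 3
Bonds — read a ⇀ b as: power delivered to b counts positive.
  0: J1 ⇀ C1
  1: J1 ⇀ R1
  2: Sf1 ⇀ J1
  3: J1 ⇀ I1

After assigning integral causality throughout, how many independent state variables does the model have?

2  (C1, I1 all integral)

bond 2 stroke at Sf1  (Sf1: flow source, stroke at near end)
bond 0 stroke at J1  (C1 outputs effort q/C1)
bond 1 stroke at R1  (common-e at J1 fixed by 0)
bond 3 stroke at I1  (J1: bond 0 brought effort, rest push out)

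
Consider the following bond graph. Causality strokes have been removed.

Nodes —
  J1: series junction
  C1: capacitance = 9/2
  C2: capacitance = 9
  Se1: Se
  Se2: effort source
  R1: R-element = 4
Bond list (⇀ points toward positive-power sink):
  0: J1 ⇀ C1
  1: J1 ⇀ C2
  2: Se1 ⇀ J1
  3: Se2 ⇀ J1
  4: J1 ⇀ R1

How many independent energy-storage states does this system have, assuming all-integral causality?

2  (C1, C2 all integral)

β2 →J1  (Se1 (Se) sets effort on bond)
β3 →J1  (Se2: effort source, stroke at far end)
β0 →J1  (C1 outputs effort q/C1)
β1 →J1  (C2 integral (e out))
β4 →R1  (only one flow-in slot at J1)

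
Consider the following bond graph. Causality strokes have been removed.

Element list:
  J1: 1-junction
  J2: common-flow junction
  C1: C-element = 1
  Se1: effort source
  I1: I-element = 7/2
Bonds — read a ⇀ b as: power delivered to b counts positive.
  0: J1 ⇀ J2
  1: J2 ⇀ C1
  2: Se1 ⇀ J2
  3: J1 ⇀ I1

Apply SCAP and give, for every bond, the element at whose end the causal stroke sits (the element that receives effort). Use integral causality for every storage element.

β2 →J2  (Se1 fixes effort; stroke away)
β1 →J2  (C1: C, integral causality)
β0 →J1  (closing 1-jn rule on J2)
β3 →I1  (J1 needs exactly one f-in)

β0 stroke at J1
β1 stroke at J2
β2 stroke at J2
β3 stroke at I1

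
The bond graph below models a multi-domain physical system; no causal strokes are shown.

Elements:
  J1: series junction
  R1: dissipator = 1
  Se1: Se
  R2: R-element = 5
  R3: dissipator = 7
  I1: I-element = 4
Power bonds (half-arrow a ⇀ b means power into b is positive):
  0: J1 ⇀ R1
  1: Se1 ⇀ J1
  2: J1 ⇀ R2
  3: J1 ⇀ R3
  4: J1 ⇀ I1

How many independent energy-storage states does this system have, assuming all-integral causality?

1  (I1 all integral)

#1 |J1  (Se1: effort source, stroke at far end)
#4 |I1  (I1 integral (f out))
#0 |J1  (J1: bond 4 brought flow, rest push out)
#2 |J1  (1-jn J1 has f-setter on 4)
#3 |J1  (J1 flow already set via bond 4)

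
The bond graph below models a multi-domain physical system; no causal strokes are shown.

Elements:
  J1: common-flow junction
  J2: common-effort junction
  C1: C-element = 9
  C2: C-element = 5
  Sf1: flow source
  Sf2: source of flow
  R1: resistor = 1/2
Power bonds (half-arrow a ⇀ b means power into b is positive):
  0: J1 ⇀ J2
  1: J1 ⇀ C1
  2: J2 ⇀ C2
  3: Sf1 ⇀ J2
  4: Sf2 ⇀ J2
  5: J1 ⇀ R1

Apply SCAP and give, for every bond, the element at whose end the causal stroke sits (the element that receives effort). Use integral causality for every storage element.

β0 stroke at J1
β1 stroke at J1
β2 stroke at J2
β3 stroke at Sf1
β4 stroke at Sf2
β5 stroke at R1

bond 3 stroke→Sf1  (Sf1 (Sf) sets flow on bond)
bond 4 stroke→Sf2  (Sf2 fixes flow; stroke at Sf2)
bond 1 stroke→J1  (prefer integral on C1)
bond 2 stroke→J2  (C2 outputs effort q/C2)
bond 0 stroke→J1  (common-e at J2 fixed by 2)
bond 5 stroke→R1  (J1: last free bond brings flow in)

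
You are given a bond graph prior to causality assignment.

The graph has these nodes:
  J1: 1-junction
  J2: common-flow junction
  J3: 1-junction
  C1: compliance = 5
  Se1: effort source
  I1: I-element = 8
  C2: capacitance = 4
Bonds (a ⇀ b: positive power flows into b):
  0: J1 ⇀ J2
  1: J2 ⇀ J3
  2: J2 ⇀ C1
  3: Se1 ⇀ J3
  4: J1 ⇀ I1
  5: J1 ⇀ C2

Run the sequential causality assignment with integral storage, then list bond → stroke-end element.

#3 stroke→J3  (Se1 (Se) sets effort on bond)
#1 stroke→J2  (J3: last free bond brings flow in)
#2 stroke→J2  (C1 integral (e out))
#0 stroke→J1  (only one flow-in slot at J2)
#4 stroke→I1  (I1: I, integral causality)
#5 stroke→J1  (1-jn J1 has f-setter on 4)

bond 0 |J1
bond 1 |J2
bond 2 |J2
bond 3 |J3
bond 4 |I1
bond 5 |J1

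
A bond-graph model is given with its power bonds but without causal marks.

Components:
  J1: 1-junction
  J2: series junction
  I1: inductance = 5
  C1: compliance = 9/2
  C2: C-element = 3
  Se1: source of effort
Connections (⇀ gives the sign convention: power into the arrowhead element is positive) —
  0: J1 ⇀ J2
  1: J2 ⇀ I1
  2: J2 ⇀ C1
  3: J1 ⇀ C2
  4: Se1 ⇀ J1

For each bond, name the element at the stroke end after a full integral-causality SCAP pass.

b0 stroke→J2
b1 stroke→I1
b2 stroke→J2
b3 stroke→J1
b4 stroke→J1

b4 stroke→J1  (Se1: effort source, stroke at far end)
b1 stroke→I1  (I1 outputs flow p/I1)
b0 stroke→J2  (1-jn J2 has f-setter on 1)
b2 stroke→J2  (1-jn J2 has f-setter on 1)
b3 stroke→J1  (1-jn J1 has f-setter on 0)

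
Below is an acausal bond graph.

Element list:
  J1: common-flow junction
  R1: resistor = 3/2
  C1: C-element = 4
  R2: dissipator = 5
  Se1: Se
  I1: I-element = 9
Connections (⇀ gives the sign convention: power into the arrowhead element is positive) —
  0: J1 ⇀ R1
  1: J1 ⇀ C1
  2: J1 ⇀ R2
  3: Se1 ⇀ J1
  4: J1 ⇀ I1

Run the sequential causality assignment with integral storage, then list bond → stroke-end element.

β0 |J1
β1 |J1
β2 |J1
β3 |J1
β4 |I1

bond 3 →J1  (Se1 (Se) sets effort on bond)
bond 1 →J1  (C1 outputs effort q/C1)
bond 4 →I1  (I1: I, integral causality)
bond 0 →J1  (J1 flow already set via bond 4)
bond 2 →J1  (J1 flow already set via bond 4)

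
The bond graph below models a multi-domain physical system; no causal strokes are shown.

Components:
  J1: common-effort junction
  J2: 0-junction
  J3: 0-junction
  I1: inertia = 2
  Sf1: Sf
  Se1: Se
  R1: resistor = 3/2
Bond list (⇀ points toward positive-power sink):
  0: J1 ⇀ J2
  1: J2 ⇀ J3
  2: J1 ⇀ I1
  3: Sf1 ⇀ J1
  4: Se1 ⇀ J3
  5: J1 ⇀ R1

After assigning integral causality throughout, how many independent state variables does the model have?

1  (I1 all integral)

β3 stroke at Sf1  (Sf1: flow source, stroke at near end)
β4 stroke at J3  (Se1: effort source, stroke at far end)
β1 stroke at J2  (0-jn J3 has e-setter on 4)
β0 stroke at J1  (0-jn J2 has e-setter on 1)
β2 stroke at I1  (common-e at J1 fixed by 0)
β5 stroke at R1  (J1 effort already set via bond 0)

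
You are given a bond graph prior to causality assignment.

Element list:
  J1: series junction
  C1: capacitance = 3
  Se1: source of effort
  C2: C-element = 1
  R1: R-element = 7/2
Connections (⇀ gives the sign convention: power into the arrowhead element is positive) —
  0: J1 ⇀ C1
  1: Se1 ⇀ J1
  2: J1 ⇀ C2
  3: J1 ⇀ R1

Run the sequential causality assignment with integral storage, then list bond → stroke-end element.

b0 stroke→J1
b1 stroke→J1
b2 stroke→J1
b3 stroke→R1

bond 1 |J1  (Se1 fixes effort; stroke away)
bond 0 |J1  (C1: C, integral causality)
bond 2 |J1  (C2 outputs effort q/C2)
bond 3 |R1  (J1: last free bond brings flow in)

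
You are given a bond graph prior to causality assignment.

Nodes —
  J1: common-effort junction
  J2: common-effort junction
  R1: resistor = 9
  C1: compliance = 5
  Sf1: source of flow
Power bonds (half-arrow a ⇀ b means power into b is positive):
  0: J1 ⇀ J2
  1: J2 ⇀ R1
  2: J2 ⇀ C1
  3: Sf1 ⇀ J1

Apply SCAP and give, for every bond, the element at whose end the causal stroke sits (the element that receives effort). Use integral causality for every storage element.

b0 →J1
b1 →R1
b2 →J2
b3 →Sf1

#3 |Sf1  (Sf1: flow source, stroke at near end)
#0 |J1  (J1 needs exactly one e-in)
#2 |J2  (C1 integral (e out))
#1 |R1  (common-e at J2 fixed by 2)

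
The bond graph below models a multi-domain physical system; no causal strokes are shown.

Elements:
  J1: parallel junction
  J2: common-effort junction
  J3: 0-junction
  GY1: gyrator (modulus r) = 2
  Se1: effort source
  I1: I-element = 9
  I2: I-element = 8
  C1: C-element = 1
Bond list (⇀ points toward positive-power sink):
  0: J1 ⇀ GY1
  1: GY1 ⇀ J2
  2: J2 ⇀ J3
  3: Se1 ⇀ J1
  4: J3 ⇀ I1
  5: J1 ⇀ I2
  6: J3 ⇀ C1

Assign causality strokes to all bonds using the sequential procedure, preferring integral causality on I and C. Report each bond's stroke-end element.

β0 stroke at GY1
β1 stroke at GY1
β2 stroke at J2
β3 stroke at J1
β4 stroke at I1
β5 stroke at I2
β6 stroke at J3

bond 3 →J1  (source Se1 imposes e)
bond 0 →GY1  (0-jn J1 has e-setter on 3)
bond 5 →I2  (common-e at J1 fixed by 3)
bond 1 →GY1  (GY1 both-in/both-out from 0)
bond 2 →J2  (J2: last free bond brings effort in)
bond 4 →I1  (I1 outputs flow p/I1)
bond 6 →J3  (closing 0-jn rule on J3)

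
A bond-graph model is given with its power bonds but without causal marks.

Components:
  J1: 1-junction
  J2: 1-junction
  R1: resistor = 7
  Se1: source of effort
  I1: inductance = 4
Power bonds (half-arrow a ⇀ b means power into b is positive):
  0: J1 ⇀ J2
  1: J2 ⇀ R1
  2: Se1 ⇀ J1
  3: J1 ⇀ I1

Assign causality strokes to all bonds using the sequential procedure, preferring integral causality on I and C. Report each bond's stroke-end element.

#0 stroke at J1
#1 stroke at J2
#2 stroke at J1
#3 stroke at I1

b2 stroke at J1  (Se1: effort source, stroke at far end)
b3 stroke at I1  (prefer integral on I1)
b0 stroke at J1  (J1 flow already set via bond 3)
b1 stroke at J2  (1-jn J2 has f-setter on 0)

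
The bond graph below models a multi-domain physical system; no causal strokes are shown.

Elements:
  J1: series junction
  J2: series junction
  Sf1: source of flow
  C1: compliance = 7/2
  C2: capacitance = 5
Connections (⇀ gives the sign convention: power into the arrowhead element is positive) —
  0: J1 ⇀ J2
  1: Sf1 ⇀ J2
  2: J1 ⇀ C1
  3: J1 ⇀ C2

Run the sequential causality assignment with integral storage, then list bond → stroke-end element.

#0 |J2
#1 |Sf1
#2 |J1
#3 |J1

β1 |Sf1  (source Sf1 imposes f)
β0 |J2  (J2: bond 1 brought flow, rest push out)
β2 |J1  (1-jn J1 has f-setter on 0)
β3 |J1  (1-jn J1 has f-setter on 0)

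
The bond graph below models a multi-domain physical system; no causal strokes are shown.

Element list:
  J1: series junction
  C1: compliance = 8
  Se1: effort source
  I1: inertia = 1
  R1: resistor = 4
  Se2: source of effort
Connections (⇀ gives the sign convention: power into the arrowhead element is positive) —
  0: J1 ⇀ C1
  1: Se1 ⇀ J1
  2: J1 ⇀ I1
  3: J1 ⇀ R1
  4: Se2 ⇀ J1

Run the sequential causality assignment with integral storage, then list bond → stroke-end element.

bond 0 →J1
bond 1 →J1
bond 2 →I1
bond 3 →J1
bond 4 →J1

β1 stroke at J1  (source Se1 imposes e)
β4 stroke at J1  (source Se2 imposes e)
β0 stroke at J1  (C1 integral (e out))
β2 stroke at I1  (I1: I, integral causality)
β3 stroke at J1  (J1 flow already set via bond 2)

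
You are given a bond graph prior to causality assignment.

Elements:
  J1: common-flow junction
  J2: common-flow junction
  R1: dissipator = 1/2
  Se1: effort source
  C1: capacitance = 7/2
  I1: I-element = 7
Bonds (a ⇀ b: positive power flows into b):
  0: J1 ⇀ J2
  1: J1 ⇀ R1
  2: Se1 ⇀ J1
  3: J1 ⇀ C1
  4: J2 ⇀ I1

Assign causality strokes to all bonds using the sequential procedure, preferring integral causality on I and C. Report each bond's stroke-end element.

β0 stroke→J2
β1 stroke→J1
β2 stroke→J1
β3 stroke→J1
β4 stroke→I1

b2 stroke at J1  (Se1 fixes effort; stroke away)
b3 stroke at J1  (C1 integral (e out))
b4 stroke at I1  (I1 integral (f out))
b0 stroke at J2  (J2 flow already set via bond 4)
b1 stroke at J1  (J1: bond 0 brought flow, rest push out)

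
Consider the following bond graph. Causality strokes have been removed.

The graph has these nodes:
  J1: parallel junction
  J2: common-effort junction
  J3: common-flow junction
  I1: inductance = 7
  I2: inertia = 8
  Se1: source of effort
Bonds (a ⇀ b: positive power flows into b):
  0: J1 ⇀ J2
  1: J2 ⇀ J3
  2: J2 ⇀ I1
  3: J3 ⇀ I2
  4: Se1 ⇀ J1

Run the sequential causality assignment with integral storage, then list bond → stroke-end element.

#0 stroke→J2
#1 stroke→J3
#2 stroke→I1
#3 stroke→I2
#4 stroke→J1

b4 stroke→J1  (Se1 fixes effort; stroke away)
b0 stroke→J2  (J1 effort already set via bond 4)
b1 stroke→J3  (common-e at J2 fixed by 0)
b2 stroke→I1  (J2: bond 0 brought effort, rest push out)
b3 stroke→I2  (only one flow-in slot at J3)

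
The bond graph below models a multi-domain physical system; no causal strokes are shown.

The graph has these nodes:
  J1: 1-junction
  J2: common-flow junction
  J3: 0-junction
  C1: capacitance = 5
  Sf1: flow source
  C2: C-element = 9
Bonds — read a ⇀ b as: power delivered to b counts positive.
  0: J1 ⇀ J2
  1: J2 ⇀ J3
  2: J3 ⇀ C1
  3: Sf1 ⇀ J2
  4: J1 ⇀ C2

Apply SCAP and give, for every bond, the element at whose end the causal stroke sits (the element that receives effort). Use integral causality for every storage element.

#3 stroke→Sf1  (Sf1: flow source, stroke at near end)
#0 stroke→J2  (common-f at J2 fixed by 3)
#1 stroke→J2  (common-f at J2 fixed by 3)
#2 stroke→J3  (closing 0-jn rule on J3)
#4 stroke→J1  (J1: bond 0 brought flow, rest push out)

β0 →J2
β1 →J2
β2 →J3
β3 →Sf1
β4 →J1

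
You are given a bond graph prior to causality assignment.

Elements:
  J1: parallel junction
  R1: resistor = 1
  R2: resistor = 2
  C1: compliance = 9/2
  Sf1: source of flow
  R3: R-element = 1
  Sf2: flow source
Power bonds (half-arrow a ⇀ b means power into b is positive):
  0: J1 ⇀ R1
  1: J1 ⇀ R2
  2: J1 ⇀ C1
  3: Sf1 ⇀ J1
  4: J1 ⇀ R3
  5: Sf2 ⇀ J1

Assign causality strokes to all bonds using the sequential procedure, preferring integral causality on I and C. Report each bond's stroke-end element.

b0 →R1
b1 →R2
b2 →J1
b3 →Sf1
b4 →R3
b5 →Sf2

b3 stroke→Sf1  (Sf1 (Sf) sets flow on bond)
b5 stroke→Sf2  (Sf2: flow source, stroke at near end)
b2 stroke→J1  (C1 integral (e out))
b0 stroke→R1  (common-e at J1 fixed by 2)
b1 stroke→R2  (J1: bond 2 brought effort, rest push out)
b4 stroke→R3  (J1: bond 2 brought effort, rest push out)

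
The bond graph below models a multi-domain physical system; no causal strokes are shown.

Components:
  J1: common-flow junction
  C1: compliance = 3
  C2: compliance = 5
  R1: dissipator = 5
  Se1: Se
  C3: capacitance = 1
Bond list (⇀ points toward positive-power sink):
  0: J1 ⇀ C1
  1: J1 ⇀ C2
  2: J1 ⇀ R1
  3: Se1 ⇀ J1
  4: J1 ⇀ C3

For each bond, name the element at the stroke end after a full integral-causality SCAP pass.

b3 →J1  (Se1 fixes effort; stroke away)
b0 →J1  (C1: C, integral causality)
b1 →J1  (prefer integral on C2)
b4 →J1  (C3 integral (e out))
b2 →R1  (J1 needs exactly one f-in)

#0 stroke at J1
#1 stroke at J1
#2 stroke at R1
#3 stroke at J1
#4 stroke at J1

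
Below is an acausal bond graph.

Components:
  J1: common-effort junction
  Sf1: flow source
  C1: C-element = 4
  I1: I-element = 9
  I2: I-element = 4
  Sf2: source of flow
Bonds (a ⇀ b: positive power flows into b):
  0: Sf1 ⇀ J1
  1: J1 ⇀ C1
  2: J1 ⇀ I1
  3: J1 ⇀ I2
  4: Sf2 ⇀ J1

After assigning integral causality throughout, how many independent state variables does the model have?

b0 →Sf1  (Sf1: flow source, stroke at near end)
b4 →Sf2  (source Sf2 imposes f)
b1 →J1  (C1 outputs effort q/C1)
b2 →I1  (common-e at J1 fixed by 1)
b3 →I2  (J1: bond 1 brought effort, rest push out)

3  (C1, I1, I2 all integral)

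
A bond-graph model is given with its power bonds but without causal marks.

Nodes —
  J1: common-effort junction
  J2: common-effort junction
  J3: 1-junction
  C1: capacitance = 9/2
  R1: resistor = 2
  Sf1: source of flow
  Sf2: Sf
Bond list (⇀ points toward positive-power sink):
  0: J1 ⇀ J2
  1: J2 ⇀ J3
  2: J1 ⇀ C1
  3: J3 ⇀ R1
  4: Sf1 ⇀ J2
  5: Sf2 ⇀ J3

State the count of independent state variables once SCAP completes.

b4 stroke at Sf1  (Sf1 (Sf) sets flow on bond)
b5 stroke at Sf2  (Sf2 (Sf) sets flow on bond)
b1 stroke at J3  (common-f at J3 fixed by 5)
b3 stroke at J3  (J3 flow already set via bond 5)
b0 stroke at J2  (J2 needs exactly one e-in)
b2 stroke at J1  (J1 needs exactly one e-in)

1  (C1 all integral)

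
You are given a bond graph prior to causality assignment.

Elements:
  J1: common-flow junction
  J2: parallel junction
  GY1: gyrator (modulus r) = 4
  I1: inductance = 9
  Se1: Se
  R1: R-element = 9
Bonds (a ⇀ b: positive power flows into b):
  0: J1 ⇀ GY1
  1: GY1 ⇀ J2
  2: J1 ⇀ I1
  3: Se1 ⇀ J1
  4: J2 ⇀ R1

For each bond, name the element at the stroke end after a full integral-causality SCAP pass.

#3 |J1  (source Se1 imposes e)
#2 |I1  (prefer integral on I1)
#0 |J1  (1-jn J1 has f-setter on 2)
#1 |J2  (GY1 both-in/both-out from 0)
#4 |R1  (J2 effort already set via bond 1)

bond 0 →J1
bond 1 →J2
bond 2 →I1
bond 3 →J1
bond 4 →R1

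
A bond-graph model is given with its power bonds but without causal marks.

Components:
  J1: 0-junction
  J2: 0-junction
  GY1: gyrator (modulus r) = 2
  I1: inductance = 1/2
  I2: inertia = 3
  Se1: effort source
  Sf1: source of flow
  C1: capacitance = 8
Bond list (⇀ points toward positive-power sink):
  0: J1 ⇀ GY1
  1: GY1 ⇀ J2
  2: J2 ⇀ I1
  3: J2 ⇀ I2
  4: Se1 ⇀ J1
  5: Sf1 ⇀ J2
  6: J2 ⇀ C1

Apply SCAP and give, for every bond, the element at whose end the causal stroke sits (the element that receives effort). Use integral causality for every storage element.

bond 4 →J1  (Se1: effort source, stroke at far end)
bond 5 →Sf1  (Sf1: flow source, stroke at near end)
bond 0 →GY1  (J1 effort already set via bond 4)
bond 1 →GY1  (GY1 both-in/both-out from 0)
bond 2 →I1  (prefer integral on I1)
bond 3 →I2  (I2 integral (f out))
bond 6 →J2  (J2: last free bond brings effort in)

bond 0 |GY1
bond 1 |GY1
bond 2 |I1
bond 3 |I2
bond 4 |J1
bond 5 |Sf1
bond 6 |J2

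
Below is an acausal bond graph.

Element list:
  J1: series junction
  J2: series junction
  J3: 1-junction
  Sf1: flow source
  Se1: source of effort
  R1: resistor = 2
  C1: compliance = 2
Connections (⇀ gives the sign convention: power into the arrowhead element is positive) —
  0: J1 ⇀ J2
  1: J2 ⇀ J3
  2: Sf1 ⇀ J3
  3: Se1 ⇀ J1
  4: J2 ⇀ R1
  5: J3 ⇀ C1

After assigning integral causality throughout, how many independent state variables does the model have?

1  (C1 all integral)

bond 2 |Sf1  (Sf1: flow source, stroke at near end)
bond 3 |J1  (Se1 (Se) sets effort on bond)
bond 0 |J2  (only one flow-in slot at J1)
bond 1 |J3  (common-f at J3 fixed by 2)
bond 5 |J3  (1-jn J3 has f-setter on 2)
bond 4 |J2  (1-jn J2 has f-setter on 1)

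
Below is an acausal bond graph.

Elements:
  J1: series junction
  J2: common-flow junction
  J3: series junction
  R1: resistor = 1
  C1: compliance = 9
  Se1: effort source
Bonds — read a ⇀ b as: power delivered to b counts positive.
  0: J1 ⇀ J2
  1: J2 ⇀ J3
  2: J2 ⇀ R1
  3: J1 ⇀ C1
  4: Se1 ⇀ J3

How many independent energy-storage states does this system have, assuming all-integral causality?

1  (C1 all integral)

bond 4 |J3  (Se1 (Se) sets effort on bond)
bond 1 |J2  (only one flow-in slot at J3)
bond 3 |J1  (C1: C, integral causality)
bond 0 |J2  (J1: last free bond brings flow in)
bond 2 |R1  (J2: last free bond brings flow in)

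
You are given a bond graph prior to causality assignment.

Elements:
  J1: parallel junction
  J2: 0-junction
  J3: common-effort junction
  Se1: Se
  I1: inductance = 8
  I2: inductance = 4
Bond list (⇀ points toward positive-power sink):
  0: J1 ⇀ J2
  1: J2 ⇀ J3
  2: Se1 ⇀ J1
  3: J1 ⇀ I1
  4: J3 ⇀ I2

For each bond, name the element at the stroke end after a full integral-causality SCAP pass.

β0 stroke at J2
β1 stroke at J3
β2 stroke at J1
β3 stroke at I1
β4 stroke at I2

bond 2 stroke at J1  (source Se1 imposes e)
bond 0 stroke at J2  (0-jn J1 has e-setter on 2)
bond 3 stroke at I1  (0-jn J1 has e-setter on 2)
bond 1 stroke at J3  (0-jn J2 has e-setter on 0)
bond 4 stroke at I2  (J3 effort already set via bond 1)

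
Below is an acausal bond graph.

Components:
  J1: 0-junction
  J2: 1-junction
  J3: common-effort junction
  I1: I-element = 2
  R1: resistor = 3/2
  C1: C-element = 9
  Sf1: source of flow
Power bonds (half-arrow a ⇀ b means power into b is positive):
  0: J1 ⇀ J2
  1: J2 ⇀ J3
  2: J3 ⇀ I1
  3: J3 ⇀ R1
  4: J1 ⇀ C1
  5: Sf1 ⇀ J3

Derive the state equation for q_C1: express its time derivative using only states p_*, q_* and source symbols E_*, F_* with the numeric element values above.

#5 stroke→Sf1  (Sf1 (Sf) sets flow on bond)
#2 stroke→I1  (prefer integral on I1)
#4 stroke→J1  (C1: C, integral causality)
#0 stroke→J2  (common-e at J1 fixed by 4)
#1 stroke→J3  (closing 1-jn rule on J2)
#3 stroke→R1  (common-e at J3 fixed by 1)

dq_C1/dt = F_Sf1 - p_I1/2 - 2*q_C1/27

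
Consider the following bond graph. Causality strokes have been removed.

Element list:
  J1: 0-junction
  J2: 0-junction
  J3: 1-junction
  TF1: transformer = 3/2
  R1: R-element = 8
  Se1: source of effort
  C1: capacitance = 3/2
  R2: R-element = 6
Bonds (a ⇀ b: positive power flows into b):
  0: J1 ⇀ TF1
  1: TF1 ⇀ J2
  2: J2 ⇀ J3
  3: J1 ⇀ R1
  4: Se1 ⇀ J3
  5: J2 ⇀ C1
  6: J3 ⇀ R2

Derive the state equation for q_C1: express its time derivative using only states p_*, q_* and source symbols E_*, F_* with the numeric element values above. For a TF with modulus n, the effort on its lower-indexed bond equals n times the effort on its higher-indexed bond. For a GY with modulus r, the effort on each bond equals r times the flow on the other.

dq_C1/dt = -E_Se1/6 - 43*q_C1/144

#4 →J3  (source Se1 imposes e)
#5 →J2  (C1 integral (e out))
#1 →TF1  (J2 effort already set via bond 5)
#2 →J3  (J2: bond 5 brought effort, rest push out)
#6 →R2  (only one flow-in slot at J3)
#0 →J1  (TF1: transformer flips bond 1)
#3 →R1  (0-jn J1 has e-setter on 0)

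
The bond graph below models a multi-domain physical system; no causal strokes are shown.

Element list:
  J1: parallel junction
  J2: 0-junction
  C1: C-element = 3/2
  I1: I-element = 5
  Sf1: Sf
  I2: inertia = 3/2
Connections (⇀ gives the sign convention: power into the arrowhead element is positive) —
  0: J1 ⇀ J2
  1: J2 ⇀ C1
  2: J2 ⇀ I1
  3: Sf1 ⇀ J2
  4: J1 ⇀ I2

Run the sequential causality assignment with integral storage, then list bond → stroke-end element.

#3 stroke at Sf1  (source Sf1 imposes f)
#1 stroke at J2  (C1 integral (e out))
#0 stroke at J1  (common-e at J2 fixed by 1)
#2 stroke at I1  (0-jn J2 has e-setter on 1)
#4 stroke at I2  (J1 effort already set via bond 0)

b0 →J1
b1 →J2
b2 →I1
b3 →Sf1
b4 →I2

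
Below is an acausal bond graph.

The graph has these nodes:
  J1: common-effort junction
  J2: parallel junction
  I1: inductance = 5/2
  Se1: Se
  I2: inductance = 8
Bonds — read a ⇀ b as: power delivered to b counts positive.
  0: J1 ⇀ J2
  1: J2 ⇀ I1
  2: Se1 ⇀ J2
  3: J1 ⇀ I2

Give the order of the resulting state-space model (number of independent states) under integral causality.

β2 stroke at J2  (source Se1 imposes e)
β0 stroke at J1  (J2 effort already set via bond 2)
β1 stroke at I1  (J2: bond 2 brought effort, rest push out)
β3 stroke at I2  (common-e at J1 fixed by 0)

2  (I1, I2 all integral)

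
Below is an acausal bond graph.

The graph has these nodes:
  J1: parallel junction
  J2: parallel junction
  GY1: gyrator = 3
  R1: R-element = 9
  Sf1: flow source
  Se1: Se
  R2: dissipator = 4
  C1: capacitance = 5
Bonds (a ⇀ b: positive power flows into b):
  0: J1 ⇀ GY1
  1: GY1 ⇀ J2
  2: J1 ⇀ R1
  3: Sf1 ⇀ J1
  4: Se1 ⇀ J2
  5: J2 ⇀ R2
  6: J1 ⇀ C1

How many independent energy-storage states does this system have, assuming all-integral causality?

#3 stroke at Sf1  (Sf1 (Sf) sets flow on bond)
#4 stroke at J2  (Se1 fixes effort; stroke away)
#1 stroke at GY1  (common-e at J2 fixed by 4)
#5 stroke at R2  (J2 effort already set via bond 4)
#0 stroke at GY1  (GY1: gyrator matches bond 1)
#6 stroke at J1  (C1 outputs effort q/C1)
#2 stroke at R1  (common-e at J1 fixed by 6)

1  (C1 all integral)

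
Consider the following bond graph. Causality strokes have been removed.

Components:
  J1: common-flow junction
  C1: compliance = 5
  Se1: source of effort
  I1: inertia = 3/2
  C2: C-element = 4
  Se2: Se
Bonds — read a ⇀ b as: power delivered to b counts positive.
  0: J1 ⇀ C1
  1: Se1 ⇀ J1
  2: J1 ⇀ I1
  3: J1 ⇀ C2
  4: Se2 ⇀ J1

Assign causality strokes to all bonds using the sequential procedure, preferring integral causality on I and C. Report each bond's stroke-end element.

#1 stroke→J1  (Se1 fixes effort; stroke away)
#4 stroke→J1  (source Se2 imposes e)
#0 stroke→J1  (C1 outputs effort q/C1)
#2 stroke→I1  (I1 outputs flow p/I1)
#3 stroke→J1  (1-jn J1 has f-setter on 2)

b0 |J1
b1 |J1
b2 |I1
b3 |J1
b4 |J1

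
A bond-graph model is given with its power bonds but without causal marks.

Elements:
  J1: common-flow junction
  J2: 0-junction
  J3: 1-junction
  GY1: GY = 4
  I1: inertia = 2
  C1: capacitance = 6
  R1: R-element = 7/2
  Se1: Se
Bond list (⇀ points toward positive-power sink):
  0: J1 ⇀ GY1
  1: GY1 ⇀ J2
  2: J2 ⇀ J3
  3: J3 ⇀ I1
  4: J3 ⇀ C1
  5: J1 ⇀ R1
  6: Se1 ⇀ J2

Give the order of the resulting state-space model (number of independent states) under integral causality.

2  (C1, I1 all integral)

#6 stroke→J2  (Se1 fixes effort; stroke away)
#1 stroke→GY1  (J2: bond 6 brought effort, rest push out)
#2 stroke→J3  (common-e at J2 fixed by 6)
#0 stroke→GY1  (GY1: gyrator matches bond 1)
#5 stroke→J1  (common-f at J1 fixed by 0)
#3 stroke→I1  (I1 integral (f out))
#4 stroke→J3  (J3 flow already set via bond 3)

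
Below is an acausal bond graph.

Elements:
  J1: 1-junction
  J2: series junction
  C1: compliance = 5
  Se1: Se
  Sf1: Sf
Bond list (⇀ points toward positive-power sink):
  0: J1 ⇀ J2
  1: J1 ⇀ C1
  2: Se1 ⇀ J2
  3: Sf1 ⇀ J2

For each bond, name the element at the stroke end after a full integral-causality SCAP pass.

bond 2 →J2  (source Se1 imposes e)
bond 3 →Sf1  (source Sf1 imposes f)
bond 0 →J2  (J2: bond 3 brought flow, rest push out)
bond 1 →J1  (common-f at J1 fixed by 0)

bond 0 |J2
bond 1 |J1
bond 2 |J2
bond 3 |Sf1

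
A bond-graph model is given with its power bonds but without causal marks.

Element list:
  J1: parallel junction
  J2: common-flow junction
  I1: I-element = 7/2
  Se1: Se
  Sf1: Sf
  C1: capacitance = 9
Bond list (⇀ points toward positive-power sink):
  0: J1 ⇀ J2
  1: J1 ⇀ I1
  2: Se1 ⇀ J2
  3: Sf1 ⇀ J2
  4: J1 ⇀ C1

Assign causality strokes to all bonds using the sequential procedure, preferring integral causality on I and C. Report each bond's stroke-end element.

bond 2 |J2  (Se1 fixes effort; stroke away)
bond 3 |Sf1  (Sf1 fixes flow; stroke at Sf1)
bond 0 |J2  (1-jn J2 has f-setter on 3)
bond 1 |I1  (I1 integral (f out))
bond 4 |J1  (only one effort-in slot at J1)

bond 0 stroke→J2
bond 1 stroke→I1
bond 2 stroke→J2
bond 3 stroke→Sf1
bond 4 stroke→J1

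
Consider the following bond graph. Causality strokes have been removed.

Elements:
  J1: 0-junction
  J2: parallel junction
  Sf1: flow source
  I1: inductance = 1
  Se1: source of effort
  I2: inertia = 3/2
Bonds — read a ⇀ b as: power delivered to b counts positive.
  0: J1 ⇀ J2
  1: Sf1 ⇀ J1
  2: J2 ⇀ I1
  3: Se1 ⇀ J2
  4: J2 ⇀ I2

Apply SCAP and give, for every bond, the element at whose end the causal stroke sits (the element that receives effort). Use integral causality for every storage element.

b1 stroke at Sf1  (Sf1 fixes flow; stroke at Sf1)
b3 stroke at J2  (source Se1 imposes e)
b0 stroke at J1  (J1 needs exactly one e-in)
b2 stroke at I1  (0-jn J2 has e-setter on 3)
b4 stroke at I2  (J2 effort already set via bond 3)

bond 0 |J1
bond 1 |Sf1
bond 2 |I1
bond 3 |J2
bond 4 |I2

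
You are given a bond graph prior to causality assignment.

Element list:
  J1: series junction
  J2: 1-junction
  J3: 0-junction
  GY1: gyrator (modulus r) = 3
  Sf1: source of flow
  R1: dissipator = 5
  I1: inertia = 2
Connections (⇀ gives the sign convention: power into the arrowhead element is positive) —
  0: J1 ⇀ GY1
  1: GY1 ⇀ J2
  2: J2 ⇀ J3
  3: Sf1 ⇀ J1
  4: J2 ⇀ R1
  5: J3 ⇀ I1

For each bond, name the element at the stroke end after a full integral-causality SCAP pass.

#0 stroke at J1
#1 stroke at J2
#2 stroke at J3
#3 stroke at Sf1
#4 stroke at J2
#5 stroke at I1

b3 stroke→Sf1  (source Sf1 imposes f)
b0 stroke→J1  (J1: bond 3 brought flow, rest push out)
b1 stroke→J2  (GY GY1: same side as bond 0)
b5 stroke→I1  (I1 integral (f out))
b2 stroke→J3  (only one effort-in slot at J3)
b4 stroke→J2  (common-f at J2 fixed by 2)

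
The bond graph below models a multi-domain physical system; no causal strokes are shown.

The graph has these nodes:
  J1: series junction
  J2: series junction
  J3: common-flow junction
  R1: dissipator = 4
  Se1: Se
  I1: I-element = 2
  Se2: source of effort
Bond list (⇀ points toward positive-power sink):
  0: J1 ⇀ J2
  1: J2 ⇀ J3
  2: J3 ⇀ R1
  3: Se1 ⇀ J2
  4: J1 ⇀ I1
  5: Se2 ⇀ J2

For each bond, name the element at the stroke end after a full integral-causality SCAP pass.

β0 |J1
β1 |J2
β2 |J3
β3 |J2
β4 |I1
β5 |J2

bond 3 |J2  (Se1 fixes effort; stroke away)
bond 5 |J2  (Se2: effort source, stroke at far end)
bond 4 |I1  (I1 integral (f out))
bond 0 |J1  (1-jn J1 has f-setter on 4)
bond 1 |J2  (J2 flow already set via bond 0)
bond 2 |J3  (common-f at J3 fixed by 1)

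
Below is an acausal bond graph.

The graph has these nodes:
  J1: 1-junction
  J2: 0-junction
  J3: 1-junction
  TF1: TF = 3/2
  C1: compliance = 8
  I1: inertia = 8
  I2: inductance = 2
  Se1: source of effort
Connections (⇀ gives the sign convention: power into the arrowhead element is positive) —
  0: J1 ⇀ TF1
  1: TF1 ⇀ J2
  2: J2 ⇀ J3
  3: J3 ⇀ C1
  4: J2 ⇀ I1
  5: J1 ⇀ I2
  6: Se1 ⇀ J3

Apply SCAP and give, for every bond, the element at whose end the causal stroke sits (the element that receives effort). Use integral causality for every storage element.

b0 stroke at J1
b1 stroke at TF1
b2 stroke at J2
b3 stroke at J3
b4 stroke at I1
b5 stroke at I2
b6 stroke at J3

β6 |J3  (source Se1 imposes e)
β3 |J3  (C1: C, integral causality)
β2 |J2  (J3 needs exactly one f-in)
β1 |TF1  (J2: bond 2 brought effort, rest push out)
β4 |I1  (0-jn J2 has e-setter on 2)
β0 |J1  (TF1: transformer flips bond 1)
β5 |I2  (closing 1-jn rule on J1)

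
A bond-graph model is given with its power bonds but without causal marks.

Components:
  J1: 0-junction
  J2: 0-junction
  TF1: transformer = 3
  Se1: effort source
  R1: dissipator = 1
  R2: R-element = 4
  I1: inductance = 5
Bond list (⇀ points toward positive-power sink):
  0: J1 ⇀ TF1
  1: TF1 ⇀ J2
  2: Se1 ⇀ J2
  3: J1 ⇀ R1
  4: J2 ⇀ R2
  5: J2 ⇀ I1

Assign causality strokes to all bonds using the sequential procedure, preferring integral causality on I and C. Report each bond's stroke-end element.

bond 2 |J2  (source Se1 imposes e)
bond 1 |TF1  (J2 effort already set via bond 2)
bond 4 |R2  (common-e at J2 fixed by 2)
bond 5 |I1  (J2: bond 2 brought effort, rest push out)
bond 0 |J1  (TF1: transformer flips bond 1)
bond 3 |R1  (0-jn J1 has e-setter on 0)

#0 |J1
#1 |TF1
#2 |J2
#3 |R1
#4 |R2
#5 |I1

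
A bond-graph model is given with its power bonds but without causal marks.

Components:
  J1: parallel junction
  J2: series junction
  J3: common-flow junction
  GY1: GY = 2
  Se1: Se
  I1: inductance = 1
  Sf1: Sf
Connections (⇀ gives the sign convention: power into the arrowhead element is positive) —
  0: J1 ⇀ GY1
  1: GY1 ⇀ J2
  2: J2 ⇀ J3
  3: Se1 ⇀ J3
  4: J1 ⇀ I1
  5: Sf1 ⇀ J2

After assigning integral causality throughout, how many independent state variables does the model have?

b3 stroke→J3  (Se1 (Se) sets effort on bond)
b5 stroke→Sf1  (Sf1 fixes flow; stroke at Sf1)
b1 stroke→J2  (J2: bond 5 brought flow, rest push out)
b2 stroke→J2  (1-jn J2 has f-setter on 5)
b0 stroke→J1  (GY GY1: same side as bond 1)
b4 stroke→I1  (J1 effort already set via bond 0)

1  (I1 all integral)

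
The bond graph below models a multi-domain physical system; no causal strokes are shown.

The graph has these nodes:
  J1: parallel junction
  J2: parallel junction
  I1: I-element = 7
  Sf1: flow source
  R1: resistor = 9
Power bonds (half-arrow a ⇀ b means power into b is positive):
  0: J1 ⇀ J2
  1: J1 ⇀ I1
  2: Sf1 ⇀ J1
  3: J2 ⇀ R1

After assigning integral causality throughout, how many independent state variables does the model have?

b2 stroke at Sf1  (source Sf1 imposes f)
b1 stroke at I1  (I1: I, integral causality)
b0 stroke at J1  (J1 needs exactly one e-in)
b3 stroke at J2  (J2 needs exactly one e-in)

1  (I1 all integral)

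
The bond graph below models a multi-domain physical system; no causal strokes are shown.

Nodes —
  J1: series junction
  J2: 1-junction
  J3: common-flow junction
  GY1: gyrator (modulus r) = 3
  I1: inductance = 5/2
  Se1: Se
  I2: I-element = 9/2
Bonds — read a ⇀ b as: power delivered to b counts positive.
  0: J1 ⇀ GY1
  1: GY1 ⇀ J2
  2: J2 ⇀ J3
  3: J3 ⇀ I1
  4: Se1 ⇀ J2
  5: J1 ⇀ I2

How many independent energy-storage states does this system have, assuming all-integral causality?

2  (I1, I2 all integral)

bond 4 |J2  (Se1 (Se) sets effort on bond)
bond 3 |I1  (I1: I, integral causality)
bond 2 |J3  (1-jn J3 has f-setter on 3)
bond 1 |J2  (J2 flow already set via bond 2)
bond 0 |J1  (GY GY1: same side as bond 1)
bond 5 |I2  (closing 1-jn rule on J1)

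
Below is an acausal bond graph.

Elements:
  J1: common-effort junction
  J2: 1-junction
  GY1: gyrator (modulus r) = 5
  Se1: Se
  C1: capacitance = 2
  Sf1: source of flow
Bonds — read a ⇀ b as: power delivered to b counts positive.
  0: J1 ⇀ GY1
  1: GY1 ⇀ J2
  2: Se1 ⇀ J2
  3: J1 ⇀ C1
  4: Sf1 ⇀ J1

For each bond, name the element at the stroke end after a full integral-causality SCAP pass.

β0 stroke at GY1
β1 stroke at GY1
β2 stroke at J2
β3 stroke at J1
β4 stroke at Sf1

b2 |J2  (Se1: effort source, stroke at far end)
b4 |Sf1  (Sf1: flow source, stroke at near end)
b1 |GY1  (J2 needs exactly one f-in)
b0 |GY1  (through GY1, causality inverts; strokes same side of GY1)
b3 |J1  (J1 needs exactly one e-in)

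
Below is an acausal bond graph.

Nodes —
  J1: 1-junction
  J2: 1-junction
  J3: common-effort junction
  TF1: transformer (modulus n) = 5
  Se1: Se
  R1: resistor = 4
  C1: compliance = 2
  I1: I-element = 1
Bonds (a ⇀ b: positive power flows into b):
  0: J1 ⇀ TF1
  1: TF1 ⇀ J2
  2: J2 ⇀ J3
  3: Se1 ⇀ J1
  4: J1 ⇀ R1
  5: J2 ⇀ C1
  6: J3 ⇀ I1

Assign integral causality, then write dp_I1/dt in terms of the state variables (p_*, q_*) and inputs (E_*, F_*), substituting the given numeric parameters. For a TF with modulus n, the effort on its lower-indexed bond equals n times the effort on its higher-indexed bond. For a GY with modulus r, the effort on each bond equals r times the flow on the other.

#3 stroke→J1  (Se1 (Se) sets effort on bond)
#5 stroke→J2  (C1 integral (e out))
#6 stroke→I1  (I1 integral (f out))
#2 stroke→J3  (closing 0-jn rule on J3)
#1 stroke→J2  (J2 flow already set via bond 2)
#0 stroke→TF1  (TF TF1: opposite of bond 1)
#4 stroke→J1  (J1: bond 0 brought flow, rest push out)

dp_I1/dt = E_Se1/5 - 4*p_I1/25 - q_C1/2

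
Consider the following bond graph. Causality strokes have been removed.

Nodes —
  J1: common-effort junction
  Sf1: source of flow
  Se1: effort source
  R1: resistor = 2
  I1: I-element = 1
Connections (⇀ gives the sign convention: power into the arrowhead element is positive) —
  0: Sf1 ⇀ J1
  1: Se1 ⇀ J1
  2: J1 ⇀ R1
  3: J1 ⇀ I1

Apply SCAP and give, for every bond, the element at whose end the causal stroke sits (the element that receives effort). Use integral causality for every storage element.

bond 0 stroke→Sf1
bond 1 stroke→J1
bond 2 stroke→R1
bond 3 stroke→I1

bond 0 |Sf1  (source Sf1 imposes f)
bond 1 |J1  (Se1: effort source, stroke at far end)
bond 2 |R1  (J1: bond 1 brought effort, rest push out)
bond 3 |I1  (J1: bond 1 brought effort, rest push out)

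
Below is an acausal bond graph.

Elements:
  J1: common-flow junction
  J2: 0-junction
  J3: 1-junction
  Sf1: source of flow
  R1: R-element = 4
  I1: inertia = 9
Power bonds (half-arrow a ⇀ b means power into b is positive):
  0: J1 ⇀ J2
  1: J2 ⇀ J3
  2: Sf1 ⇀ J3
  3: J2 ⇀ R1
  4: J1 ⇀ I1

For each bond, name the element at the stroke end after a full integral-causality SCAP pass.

bond 0 stroke→J1
bond 1 stroke→J3
bond 2 stroke→Sf1
bond 3 stroke→J2
bond 4 stroke→I1

β2 stroke at Sf1  (Sf1: flow source, stroke at near end)
β1 stroke at J3  (common-f at J3 fixed by 2)
β4 stroke at I1  (I1 integral (f out))
β0 stroke at J1  (J1 flow already set via bond 4)
β3 stroke at J2  (closing 0-jn rule on J2)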